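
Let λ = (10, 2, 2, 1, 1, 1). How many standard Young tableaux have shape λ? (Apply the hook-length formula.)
# SYT of shape (10, 2, 2, 1, 1, 1) = 148512

Hook-length formula: f^λ = n! / Π hook(c), product over all cells c of the Young diagram. For λ = (10, 2, 2, 1, 1, 1), n = 17 boxes. Hook lengths by row (left-to-right, top-to-bottom): [15, 11, 8, 7, 6, 5, 4, 3, 2, 1]; [6, 2]; [5, 1]; [3]; [2]; [1]. Product of hooks = 2395008000. So f^λ = 17! / 2395008000 = 355687428096000 / 2395008000 = 148512.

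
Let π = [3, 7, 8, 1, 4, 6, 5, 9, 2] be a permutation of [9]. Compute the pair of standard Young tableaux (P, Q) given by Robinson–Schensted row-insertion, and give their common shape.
P = [1, 2, 5, 9] / [3, 4, 8] / [6] / [7];  Q = [1, 2, 3, 8] / [4, 5, 6] / [7] / [9];  common shape = (4, 3, 1, 1)

Row-insert the values π_1, π_2, … into P one at a time, bumping the leftmost entry strictly greater than the inserted value down to the next row. The recording tableau Q records, in position (i, j), the step at which that cell was added to P.
  Insert 3 (step 1): P = [3];  Q = [1]
  Insert 7 (step 2): P = [3, 7];  Q = [1, 2]
  Insert 8 (step 3): P = [3, 7, 8];  Q = [1, 2, 3]
  Insert 1 (step 4): P = [1, 7, 8] / [3];  Q = [1, 2, 3] / [4]
  Insert 4 (step 5): P = [1, 4, 8] / [3, 7];  Q = [1, 2, 3] / [4, 5]
  Insert 6 (step 6): P = [1, 4, 6] / [3, 7, 8];  Q = [1, 2, 3] / [4, 5, 6]
  Insert 5 (step 7): P = [1, 4, 5] / [3, 6, 8] / [7];  Q = [1, 2, 3] / [4, 5, 6] / [7]
  Insert 9 (step 8): P = [1, 4, 5, 9] / [3, 6, 8] / [7];  Q = [1, 2, 3, 8] / [4, 5, 6] / [7]
  Insert 2 (step 9): P = [1, 2, 5, 9] / [3, 4, 8] / [6] / [7];  Q = [1, 2, 3, 8] / [4, 5, 6] / [7] / [9]
Final shape: (4, 3, 1, 1).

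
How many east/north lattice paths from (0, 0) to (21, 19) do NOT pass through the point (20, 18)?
Number of paths = 64126407180

Total paths from (0, 0) to (21, 19): C(40, 21) = 131282408400. Paths through (20, 18): (paths (0, 0) → (20, 18)) × (paths (20, 18) → (21, 19)) = C(38, 20) · C(2, 1) = 33578000610 · 2 = 67156001220. Avoidance count = 131282408400 − 67156001220 = 64126407180.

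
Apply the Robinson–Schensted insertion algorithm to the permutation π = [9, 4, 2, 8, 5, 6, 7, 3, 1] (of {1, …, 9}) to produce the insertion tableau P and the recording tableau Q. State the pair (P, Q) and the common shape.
P = [1, 3, 6, 7] / [2, 5] / [4] / [8] / [9];  Q = [1, 4, 6, 7] / [2, 5] / [3] / [8] / [9];  common shape = (4, 2, 1, 1, 1)

Row-insert the values π_1, π_2, … into P one at a time, bumping the leftmost entry strictly greater than the inserted value down to the next row. The recording tableau Q records, in position (i, j), the step at which that cell was added to P.
  Insert 9 (step 1): P = [9];  Q = [1]
  Insert 4 (step 2): P = [4] / [9];  Q = [1] / [2]
  Insert 2 (step 3): P = [2] / [4] / [9];  Q = [1] / [2] / [3]
  Insert 8 (step 4): P = [2, 8] / [4] / [9];  Q = [1, 4] / [2] / [3]
  Insert 5 (step 5): P = [2, 5] / [4, 8] / [9];  Q = [1, 4] / [2, 5] / [3]
  Insert 6 (step 6): P = [2, 5, 6] / [4, 8] / [9];  Q = [1, 4, 6] / [2, 5] / [3]
  Insert 7 (step 7): P = [2, 5, 6, 7] / [4, 8] / [9];  Q = [1, 4, 6, 7] / [2, 5] / [3]
  Insert 3 (step 8): P = [2, 3, 6, 7] / [4, 5] / [8] / [9];  Q = [1, 4, 6, 7] / [2, 5] / [3] / [8]
  Insert 1 (step 9): P = [1, 3, 6, 7] / [2, 5] / [4] / [8] / [9];  Q = [1, 4, 6, 7] / [2, 5] / [3] / [8] / [9]
Final shape: (4, 2, 1, 1, 1).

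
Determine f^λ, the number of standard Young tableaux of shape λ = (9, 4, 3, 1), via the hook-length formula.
# SYT of shape (9, 4, 3, 1) = 680680

Hook-length formula: f^λ = n! / Π hook(c), product over all cells c of the Young diagram. For λ = (9, 4, 3, 1), n = 17 boxes. Hook lengths by row (left-to-right, top-to-bottom): [12, 10, 9, 7, 5, 4, 3, 2, 1]; [6, 4, 3, 1]; [4, 2, 1]; [1]. Product of hooks = 522547200. So f^λ = 17! / 522547200 = 355687428096000 / 522547200 = 680680.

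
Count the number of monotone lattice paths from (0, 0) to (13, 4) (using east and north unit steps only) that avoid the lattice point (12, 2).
Number of paths = 2107

Total paths from (0, 0) to (13, 4): C(17, 13) = 2380. Paths through (12, 2): (paths (0, 0) → (12, 2)) × (paths (12, 2) → (13, 4)) = C(14, 12) · C(3, 1) = 91 · 3 = 273. Avoidance count = 2380 − 273 = 2107.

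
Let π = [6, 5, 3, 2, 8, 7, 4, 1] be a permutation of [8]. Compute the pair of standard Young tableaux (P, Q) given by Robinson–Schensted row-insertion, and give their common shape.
P = [1, 4] / [2, 7] / [3, 8] / [5] / [6];  Q = [1, 5] / [2, 6] / [3, 7] / [4] / [8];  common shape = (2, 2, 2, 1, 1)

Row-insert the values π_1, π_2, … into P one at a time, bumping the leftmost entry strictly greater than the inserted value down to the next row. The recording tableau Q records, in position (i, j), the step at which that cell was added to P.
  Insert 6 (step 1): P = [6];  Q = [1]
  Insert 5 (step 2): P = [5] / [6];  Q = [1] / [2]
  Insert 3 (step 3): P = [3] / [5] / [6];  Q = [1] / [2] / [3]
  Insert 2 (step 4): P = [2] / [3] / [5] / [6];  Q = [1] / [2] / [3] / [4]
  Insert 8 (step 5): P = [2, 8] / [3] / [5] / [6];  Q = [1, 5] / [2] / [3] / [4]
  Insert 7 (step 6): P = [2, 7] / [3, 8] / [5] / [6];  Q = [1, 5] / [2, 6] / [3] / [4]
  Insert 4 (step 7): P = [2, 4] / [3, 7] / [5, 8] / [6];  Q = [1, 5] / [2, 6] / [3, 7] / [4]
  Insert 1 (step 8): P = [1, 4] / [2, 7] / [3, 8] / [5] / [6];  Q = [1, 5] / [2, 6] / [3, 7] / [4] / [8]
Final shape: (2, 2, 2, 1, 1).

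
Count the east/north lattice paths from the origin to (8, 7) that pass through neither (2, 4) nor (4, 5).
Number of paths = 3960

Inclusion–exclusion. Total paths: C(15, 8) = 6435. Through P₁: C(6, 2)·C(9, 6) = 1260. Through P₂: C(9, 4)·C(6, 4) = 1890. Since P₁ is strictly southwest of P₂, a monotone path through both must visit P₁ then P₂; paths through both = C(6, 2)·C(3, 2)·C(6, 4) = 675. Avoid both = 6435 − 1260 − 1890 + 675 = 3960.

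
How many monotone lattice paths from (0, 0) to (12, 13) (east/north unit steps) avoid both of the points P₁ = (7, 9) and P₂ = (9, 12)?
Number of paths = 3040740

Inclusion–exclusion. Total paths: C(25, 12) = 5200300. Through P₁: C(16, 7)·C(9, 5) = 1441440. Through P₂: C(21, 9)·C(4, 3) = 1175720. Since P₁ is strictly southwest of P₂, a monotone path through both must visit P₁ then P₂; paths through both = C(16, 7)·C(5, 2)·C(4, 3) = 457600. Avoid both = 5200300 − 1441440 − 1175720 + 457600 = 3040740.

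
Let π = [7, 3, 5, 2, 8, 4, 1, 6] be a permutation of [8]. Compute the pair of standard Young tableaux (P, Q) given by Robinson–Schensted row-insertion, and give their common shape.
P = [1, 4, 6] / [2, 5, 8] / [3] / [7];  Q = [1, 3, 5] / [2, 6, 8] / [4] / [7];  common shape = (3, 3, 1, 1)

Row-insert the values π_1, π_2, … into P one at a time, bumping the leftmost entry strictly greater than the inserted value down to the next row. The recording tableau Q records, in position (i, j), the step at which that cell was added to P.
  Insert 7 (step 1): P = [7];  Q = [1]
  Insert 3 (step 2): P = [3] / [7];  Q = [1] / [2]
  Insert 5 (step 3): P = [3, 5] / [7];  Q = [1, 3] / [2]
  Insert 2 (step 4): P = [2, 5] / [3] / [7];  Q = [1, 3] / [2] / [4]
  Insert 8 (step 5): P = [2, 5, 8] / [3] / [7];  Q = [1, 3, 5] / [2] / [4]
  Insert 4 (step 6): P = [2, 4, 8] / [3, 5] / [7];  Q = [1, 3, 5] / [2, 6] / [4]
  Insert 1 (step 7): P = [1, 4, 8] / [2, 5] / [3] / [7];  Q = [1, 3, 5] / [2, 6] / [4] / [7]
  Insert 6 (step 8): P = [1, 4, 6] / [2, 5, 8] / [3] / [7];  Q = [1, 3, 5] / [2, 6, 8] / [4] / [7]
Final shape: (3, 3, 1, 1).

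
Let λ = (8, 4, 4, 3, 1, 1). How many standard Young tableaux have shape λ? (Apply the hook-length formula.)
# SYT of shape (8, 4, 4, 3, 1, 1) = 483492240

Hook-length formula: f^λ = n! / Π hook(c), product over all cells c of the Young diagram. For λ = (8, 4, 4, 3, 1, 1), n = 21 boxes. Hook lengths by row (left-to-right, top-to-bottom): [13, 10, 9, 7, 4, 3, 2, 1]; [8, 5, 4, 2]; [7, 4, 3, 1]; [5, 2, 1]; [2]; [1]. Product of hooks = 105670656000. So f^λ = 21! / 105670656000 = 51090942171709440000 / 105670656000 = 483492240.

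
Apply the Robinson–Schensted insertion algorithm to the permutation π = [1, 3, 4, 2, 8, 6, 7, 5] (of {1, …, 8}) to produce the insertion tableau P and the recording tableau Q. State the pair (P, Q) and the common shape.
P = [1, 2, 4, 5, 7] / [3, 6] / [8];  Q = [1, 2, 3, 5, 7] / [4, 6] / [8];  common shape = (5, 2, 1)

Row-insert the values π_1, π_2, … into P one at a time, bumping the leftmost entry strictly greater than the inserted value down to the next row. The recording tableau Q records, in position (i, j), the step at which that cell was added to P.
  Insert 1 (step 1): P = [1];  Q = [1]
  Insert 3 (step 2): P = [1, 3];  Q = [1, 2]
  Insert 4 (step 3): P = [1, 3, 4];  Q = [1, 2, 3]
  Insert 2 (step 4): P = [1, 2, 4] / [3];  Q = [1, 2, 3] / [4]
  Insert 8 (step 5): P = [1, 2, 4, 8] / [3];  Q = [1, 2, 3, 5] / [4]
  Insert 6 (step 6): P = [1, 2, 4, 6] / [3, 8];  Q = [1, 2, 3, 5] / [4, 6]
  Insert 7 (step 7): P = [1, 2, 4, 6, 7] / [3, 8];  Q = [1, 2, 3, 5, 7] / [4, 6]
  Insert 5 (step 8): P = [1, 2, 4, 5, 7] / [3, 6] / [8];  Q = [1, 2, 3, 5, 7] / [4, 6] / [8]
Final shape: (5, 2, 1).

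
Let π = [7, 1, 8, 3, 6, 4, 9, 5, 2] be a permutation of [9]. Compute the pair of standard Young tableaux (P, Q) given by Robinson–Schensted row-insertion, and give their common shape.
P = [1, 2, 4, 5] / [3, 8, 9] / [6] / [7];  Q = [1, 3, 5, 7] / [2, 4, 8] / [6] / [9];  common shape = (4, 3, 1, 1)

Row-insert the values π_1, π_2, … into P one at a time, bumping the leftmost entry strictly greater than the inserted value down to the next row. The recording tableau Q records, in position (i, j), the step at which that cell was added to P.
  Insert 7 (step 1): P = [7];  Q = [1]
  Insert 1 (step 2): P = [1] / [7];  Q = [1] / [2]
  Insert 8 (step 3): P = [1, 8] / [7];  Q = [1, 3] / [2]
  Insert 3 (step 4): P = [1, 3] / [7, 8];  Q = [1, 3] / [2, 4]
  Insert 6 (step 5): P = [1, 3, 6] / [7, 8];  Q = [1, 3, 5] / [2, 4]
  Insert 4 (step 6): P = [1, 3, 4] / [6, 8] / [7];  Q = [1, 3, 5] / [2, 4] / [6]
  Insert 9 (step 7): P = [1, 3, 4, 9] / [6, 8] / [7];  Q = [1, 3, 5, 7] / [2, 4] / [6]
  Insert 5 (step 8): P = [1, 3, 4, 5] / [6, 8, 9] / [7];  Q = [1, 3, 5, 7] / [2, 4, 8] / [6]
  Insert 2 (step 9): P = [1, 2, 4, 5] / [3, 8, 9] / [6] / [7];  Q = [1, 3, 5, 7] / [2, 4, 8] / [6] / [9]
Final shape: (4, 3, 1, 1).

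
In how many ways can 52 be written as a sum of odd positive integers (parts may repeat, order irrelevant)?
p_odd(52) = 4582

Enumerate partitions using only odd parts via the recurrence o(n, m) = o(n, m−2) + o(n−m, m) over odd m, starting from the largest odd part ≤ n. This gives p_odd(52) = 4582. (Euler's theorem: equals the count of distinct-part partitions.)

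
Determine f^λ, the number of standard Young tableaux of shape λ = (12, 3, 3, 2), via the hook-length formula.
# SYT of shape (12, 3, 3, 2) = 2771340

Hook-length formula: f^λ = n! / Π hook(c), product over all cells c of the Young diagram. For λ = (12, 3, 3, 2), n = 20 boxes. Hook lengths by row (left-to-right, top-to-bottom): [15, 14, 12, 9, 8, 7, 6, 5, 4, 3, 2, 1]; [5, 4, 2]; [4, 3, 1]; [2, 1]. Product of hooks = 877879296000. So f^λ = 20! / 877879296000 = 2432902008176640000 / 877879296000 = 2771340.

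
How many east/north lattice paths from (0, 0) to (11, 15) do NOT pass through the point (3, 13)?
Number of paths = 7700960

Total paths from (0, 0) to (11, 15): C(26, 11) = 7726160. Paths through (3, 13): (paths (0, 0) → (3, 13)) × (paths (3, 13) → (11, 15)) = C(16, 3) · C(10, 8) = 560 · 45 = 25200. Avoidance count = 7726160 − 25200 = 7700960.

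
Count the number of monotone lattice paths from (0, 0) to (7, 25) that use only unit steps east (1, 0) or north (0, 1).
Number of paths = 3365856

A monotone lattice path from (0, 0) to (7, 25) consists of 7 east steps and 25 north steps in some order, so it is determined by which 7 of the 32 steps are east. The count is C(32, 7) = 3365856.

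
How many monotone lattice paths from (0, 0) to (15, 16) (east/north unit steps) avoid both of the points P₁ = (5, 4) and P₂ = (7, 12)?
Number of paths = 196927389

Inclusion–exclusion. Total paths: C(31, 15) = 300540195. Through P₁: C(9, 5)·C(22, 10) = 81477396. Through P₂: C(19, 7)·C(12, 8) = 24942060. Since P₁ is strictly southwest of P₂, a monotone path through both must visit P₁ then P₂; paths through both = C(9, 5)·C(10, 2)·C(12, 8) = 2806650. Avoid both = 300540195 − 81477396 − 24942060 + 2806650 = 196927389.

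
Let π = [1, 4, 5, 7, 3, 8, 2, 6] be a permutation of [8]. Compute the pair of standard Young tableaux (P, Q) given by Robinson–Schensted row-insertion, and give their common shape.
P = [1, 2, 5, 6, 8] / [3, 7] / [4];  Q = [1, 2, 3, 4, 6] / [5, 8] / [7];  common shape = (5, 2, 1)

Row-insert the values π_1, π_2, … into P one at a time, bumping the leftmost entry strictly greater than the inserted value down to the next row. The recording tableau Q records, in position (i, j), the step at which that cell was added to P.
  Insert 1 (step 1): P = [1];  Q = [1]
  Insert 4 (step 2): P = [1, 4];  Q = [1, 2]
  Insert 5 (step 3): P = [1, 4, 5];  Q = [1, 2, 3]
  Insert 7 (step 4): P = [1, 4, 5, 7];  Q = [1, 2, 3, 4]
  Insert 3 (step 5): P = [1, 3, 5, 7] / [4];  Q = [1, 2, 3, 4] / [5]
  Insert 8 (step 6): P = [1, 3, 5, 7, 8] / [4];  Q = [1, 2, 3, 4, 6] / [5]
  Insert 2 (step 7): P = [1, 2, 5, 7, 8] / [3] / [4];  Q = [1, 2, 3, 4, 6] / [5] / [7]
  Insert 6 (step 8): P = [1, 2, 5, 6, 8] / [3, 7] / [4];  Q = [1, 2, 3, 4, 6] / [5, 8] / [7]
Final shape: (5, 2, 1).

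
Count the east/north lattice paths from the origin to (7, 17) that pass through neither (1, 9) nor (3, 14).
Number of paths = 299624

Inclusion–exclusion. Total paths: C(24, 7) = 346104. Through P₁: C(10, 1)·C(14, 6) = 30030. Through P₂: C(17, 3)·C(7, 4) = 23800. Since P₁ is strictly southwest of P₂, a monotone path through both must visit P₁ then P₂; paths through both = C(10, 1)·C(7, 2)·C(7, 4) = 7350. Avoid both = 346104 − 30030 − 23800 + 7350 = 299624.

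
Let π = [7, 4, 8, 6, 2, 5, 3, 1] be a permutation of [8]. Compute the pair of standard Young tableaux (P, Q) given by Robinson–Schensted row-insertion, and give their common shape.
P = [1, 3] / [2, 5] / [4, 8] / [6] / [7];  Q = [1, 3] / [2, 4] / [5, 6] / [7] / [8];  common shape = (2, 2, 2, 1, 1)

Row-insert the values π_1, π_2, … into P one at a time, bumping the leftmost entry strictly greater than the inserted value down to the next row. The recording tableau Q records, in position (i, j), the step at which that cell was added to P.
  Insert 7 (step 1): P = [7];  Q = [1]
  Insert 4 (step 2): P = [4] / [7];  Q = [1] / [2]
  Insert 8 (step 3): P = [4, 8] / [7];  Q = [1, 3] / [2]
  Insert 6 (step 4): P = [4, 6] / [7, 8];  Q = [1, 3] / [2, 4]
  Insert 2 (step 5): P = [2, 6] / [4, 8] / [7];  Q = [1, 3] / [2, 4] / [5]
  Insert 5 (step 6): P = [2, 5] / [4, 6] / [7, 8];  Q = [1, 3] / [2, 4] / [5, 6]
  Insert 3 (step 7): P = [2, 3] / [4, 5] / [6, 8] / [7];  Q = [1, 3] / [2, 4] / [5, 6] / [7]
  Insert 1 (step 8): P = [1, 3] / [2, 5] / [4, 8] / [6] / [7];  Q = [1, 3] / [2, 4] / [5, 6] / [7] / [8]
Final shape: (2, 2, 2, 1, 1).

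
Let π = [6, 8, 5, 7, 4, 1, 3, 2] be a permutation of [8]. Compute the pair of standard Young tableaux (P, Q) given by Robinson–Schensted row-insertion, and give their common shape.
P = [1, 2] / [3, 7] / [4, 8] / [5] / [6];  Q = [1, 2] / [3, 4] / [5, 7] / [6] / [8];  common shape = (2, 2, 2, 1, 1)

Row-insert the values π_1, π_2, … into P one at a time, bumping the leftmost entry strictly greater than the inserted value down to the next row. The recording tableau Q records, in position (i, j), the step at which that cell was added to P.
  Insert 6 (step 1): P = [6];  Q = [1]
  Insert 8 (step 2): P = [6, 8];  Q = [1, 2]
  Insert 5 (step 3): P = [5, 8] / [6];  Q = [1, 2] / [3]
  Insert 7 (step 4): P = [5, 7] / [6, 8];  Q = [1, 2] / [3, 4]
  Insert 4 (step 5): P = [4, 7] / [5, 8] / [6];  Q = [1, 2] / [3, 4] / [5]
  Insert 1 (step 6): P = [1, 7] / [4, 8] / [5] / [6];  Q = [1, 2] / [3, 4] / [5] / [6]
  Insert 3 (step 7): P = [1, 3] / [4, 7] / [5, 8] / [6];  Q = [1, 2] / [3, 4] / [5, 7] / [6]
  Insert 2 (step 8): P = [1, 2] / [3, 7] / [4, 8] / [5] / [6];  Q = [1, 2] / [3, 4] / [5, 7] / [6] / [8]
Final shape: (2, 2, 2, 1, 1).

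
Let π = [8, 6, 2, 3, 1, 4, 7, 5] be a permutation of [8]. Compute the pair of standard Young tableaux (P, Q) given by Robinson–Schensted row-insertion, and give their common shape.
P = [1, 3, 4, 5] / [2, 7] / [6] / [8];  Q = [1, 4, 6, 7] / [2, 8] / [3] / [5];  common shape = (4, 2, 1, 1)

Row-insert the values π_1, π_2, … into P one at a time, bumping the leftmost entry strictly greater than the inserted value down to the next row. The recording tableau Q records, in position (i, j), the step at which that cell was added to P.
  Insert 8 (step 1): P = [8];  Q = [1]
  Insert 6 (step 2): P = [6] / [8];  Q = [1] / [2]
  Insert 2 (step 3): P = [2] / [6] / [8];  Q = [1] / [2] / [3]
  Insert 3 (step 4): P = [2, 3] / [6] / [8];  Q = [1, 4] / [2] / [3]
  Insert 1 (step 5): P = [1, 3] / [2] / [6] / [8];  Q = [1, 4] / [2] / [3] / [5]
  Insert 4 (step 6): P = [1, 3, 4] / [2] / [6] / [8];  Q = [1, 4, 6] / [2] / [3] / [5]
  Insert 7 (step 7): P = [1, 3, 4, 7] / [2] / [6] / [8];  Q = [1, 4, 6, 7] / [2] / [3] / [5]
  Insert 5 (step 8): P = [1, 3, 4, 5] / [2, 7] / [6] / [8];  Q = [1, 4, 6, 7] / [2, 8] / [3] / [5]
Final shape: (4, 2, 1, 1).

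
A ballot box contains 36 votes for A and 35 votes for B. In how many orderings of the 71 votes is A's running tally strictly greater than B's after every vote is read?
Strict-lead orderings = 3116285494907301262

Total orderings of the 71 votes with 36 for A: C(71, 36) = 221256270138418389602. By the Bertrand ballot formula (Cycle Lemma / reflection principle), the number of orderings in which A is strictly ahead of B throughout is (p − q)/(p + q) · C(p + q, p) = (36 − 35)/(36 + 35) · 221256270138418389602 = 3116285494907301262.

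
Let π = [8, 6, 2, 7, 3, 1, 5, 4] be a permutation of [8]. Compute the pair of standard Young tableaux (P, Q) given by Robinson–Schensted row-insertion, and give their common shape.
P = [1, 3, 4] / [2, 5] / [6, 7] / [8];  Q = [1, 4, 7] / [2, 5] / [3, 8] / [6];  common shape = (3, 2, 2, 1)

Row-insert the values π_1, π_2, … into P one at a time, bumping the leftmost entry strictly greater than the inserted value down to the next row. The recording tableau Q records, in position (i, j), the step at which that cell was added to P.
  Insert 8 (step 1): P = [8];  Q = [1]
  Insert 6 (step 2): P = [6] / [8];  Q = [1] / [2]
  Insert 2 (step 3): P = [2] / [6] / [8];  Q = [1] / [2] / [3]
  Insert 7 (step 4): P = [2, 7] / [6] / [8];  Q = [1, 4] / [2] / [3]
  Insert 3 (step 5): P = [2, 3] / [6, 7] / [8];  Q = [1, 4] / [2, 5] / [3]
  Insert 1 (step 6): P = [1, 3] / [2, 7] / [6] / [8];  Q = [1, 4] / [2, 5] / [3] / [6]
  Insert 5 (step 7): P = [1, 3, 5] / [2, 7] / [6] / [8];  Q = [1, 4, 7] / [2, 5] / [3] / [6]
  Insert 4 (step 8): P = [1, 3, 4] / [2, 5] / [6, 7] / [8];  Q = [1, 4, 7] / [2, 5] / [3, 8] / [6]
Final shape: (3, 2, 2, 1).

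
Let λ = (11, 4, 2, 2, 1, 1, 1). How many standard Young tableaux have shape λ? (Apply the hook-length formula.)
# SYT of shape (11, 4, 2, 2, 1, 1, 1) = 346063872

Hook-length formula: f^λ = n! / Π hook(c), product over all cells c of the Young diagram. For λ = (11, 4, 2, 2, 1, 1, 1), n = 22 boxes. Hook lengths by row (left-to-right, top-to-bottom): [17, 13, 10, 9, 7, 6, 5, 4, 3, 2, 1]; [9, 5, 2, 1]; [6, 2]; [5, 1]; [3]; [2]; [1]. Product of hooks = 3247957440000. So f^λ = 22! / 3247957440000 = 1124000727777607680000 / 3247957440000 = 346063872.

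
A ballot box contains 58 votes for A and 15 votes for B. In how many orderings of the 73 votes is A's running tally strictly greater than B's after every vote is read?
Strict-lead orderings = 856629720281184

Total orderings of the 73 votes with 58 for A: C(73, 58) = 1454278362337824. By the Bertrand ballot formula (Cycle Lemma / reflection principle), the number of orderings in which A is strictly ahead of B throughout is (p − q)/(p + q) · C(p + q, p) = (58 − 15)/(58 + 15) · 1454278362337824 = 856629720281184.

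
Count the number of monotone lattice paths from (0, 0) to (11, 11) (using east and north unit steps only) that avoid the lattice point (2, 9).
Number of paths = 702407

Total paths from (0, 0) to (11, 11): C(22, 11) = 705432. Paths through (2, 9): (paths (0, 0) → (2, 9)) × (paths (2, 9) → (11, 11)) = C(11, 2) · C(11, 9) = 55 · 55 = 3025. Avoidance count = 705432 − 3025 = 702407.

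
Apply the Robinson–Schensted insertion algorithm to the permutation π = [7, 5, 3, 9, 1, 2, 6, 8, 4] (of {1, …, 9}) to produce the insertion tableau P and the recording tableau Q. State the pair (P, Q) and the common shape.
P = [1, 2, 4, 8] / [3, 6] / [5, 9] / [7];  Q = [1, 4, 7, 8] / [2, 6] / [3, 9] / [5];  common shape = (4, 2, 2, 1)

Row-insert the values π_1, π_2, … into P one at a time, bumping the leftmost entry strictly greater than the inserted value down to the next row. The recording tableau Q records, in position (i, j), the step at which that cell was added to P.
  Insert 7 (step 1): P = [7];  Q = [1]
  Insert 5 (step 2): P = [5] / [7];  Q = [1] / [2]
  Insert 3 (step 3): P = [3] / [5] / [7];  Q = [1] / [2] / [3]
  Insert 9 (step 4): P = [3, 9] / [5] / [7];  Q = [1, 4] / [2] / [3]
  Insert 1 (step 5): P = [1, 9] / [3] / [5] / [7];  Q = [1, 4] / [2] / [3] / [5]
  Insert 2 (step 6): P = [1, 2] / [3, 9] / [5] / [7];  Q = [1, 4] / [2, 6] / [3] / [5]
  Insert 6 (step 7): P = [1, 2, 6] / [3, 9] / [5] / [7];  Q = [1, 4, 7] / [2, 6] / [3] / [5]
  Insert 8 (step 8): P = [1, 2, 6, 8] / [3, 9] / [5] / [7];  Q = [1, 4, 7, 8] / [2, 6] / [3] / [5]
  Insert 4 (step 9): P = [1, 2, 4, 8] / [3, 6] / [5, 9] / [7];  Q = [1, 4, 7, 8] / [2, 6] / [3, 9] / [5]
Final shape: (4, 2, 2, 1).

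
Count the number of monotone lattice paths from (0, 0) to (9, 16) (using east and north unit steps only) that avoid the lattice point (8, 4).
Number of paths = 2036540

Total paths from (0, 0) to (9, 16): C(25, 9) = 2042975. Paths through (8, 4): (paths (0, 0) → (8, 4)) × (paths (8, 4) → (9, 16)) = C(12, 8) · C(13, 1) = 495 · 13 = 6435. Avoidance count = 2042975 − 6435 = 2036540.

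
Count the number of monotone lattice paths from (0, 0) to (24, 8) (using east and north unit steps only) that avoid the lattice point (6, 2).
Number of paths = 6749612

Total paths from (0, 0) to (24, 8): C(32, 24) = 10518300. Paths through (6, 2): (paths (0, 0) → (6, 2)) × (paths (6, 2) → (24, 8)) = C(8, 6) · C(24, 18) = 28 · 134596 = 3768688. Avoidance count = 10518300 − 3768688 = 6749612.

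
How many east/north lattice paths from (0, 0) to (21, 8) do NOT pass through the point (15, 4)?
Number of paths = 3478185

Total paths from (0, 0) to (21, 8): C(29, 21) = 4292145. Paths through (15, 4): (paths (0, 0) → (15, 4)) × (paths (15, 4) → (21, 8)) = C(19, 15) · C(10, 6) = 3876 · 210 = 813960. Avoidance count = 4292145 − 813960 = 3478185.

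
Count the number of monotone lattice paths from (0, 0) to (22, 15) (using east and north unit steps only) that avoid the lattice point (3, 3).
Number of paths = 6541789260

Total paths from (0, 0) to (22, 15): C(37, 22) = 9364199760. Paths through (3, 3): (paths (0, 0) → (3, 3)) × (paths (3, 3) → (22, 15)) = C(6, 3) · C(31, 19) = 20 · 141120525 = 2822410500. Avoidance count = 9364199760 − 2822410500 = 6541789260.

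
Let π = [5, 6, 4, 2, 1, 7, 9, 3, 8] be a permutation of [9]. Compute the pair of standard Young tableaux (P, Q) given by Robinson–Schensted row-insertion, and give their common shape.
P = [1, 3, 7, 8] / [2, 6, 9] / [4] / [5];  Q = [1, 2, 6, 7] / [3, 8, 9] / [4] / [5];  common shape = (4, 3, 1, 1)

Row-insert the values π_1, π_2, … into P one at a time, bumping the leftmost entry strictly greater than the inserted value down to the next row. The recording tableau Q records, in position (i, j), the step at which that cell was added to P.
  Insert 5 (step 1): P = [5];  Q = [1]
  Insert 6 (step 2): P = [5, 6];  Q = [1, 2]
  Insert 4 (step 3): P = [4, 6] / [5];  Q = [1, 2] / [3]
  Insert 2 (step 4): P = [2, 6] / [4] / [5];  Q = [1, 2] / [3] / [4]
  Insert 1 (step 5): P = [1, 6] / [2] / [4] / [5];  Q = [1, 2] / [3] / [4] / [5]
  Insert 7 (step 6): P = [1, 6, 7] / [2] / [4] / [5];  Q = [1, 2, 6] / [3] / [4] / [5]
  Insert 9 (step 7): P = [1, 6, 7, 9] / [2] / [4] / [5];  Q = [1, 2, 6, 7] / [3] / [4] / [5]
  Insert 3 (step 8): P = [1, 3, 7, 9] / [2, 6] / [4] / [5];  Q = [1, 2, 6, 7] / [3, 8] / [4] / [5]
  Insert 8 (step 9): P = [1, 3, 7, 8] / [2, 6, 9] / [4] / [5];  Q = [1, 2, 6, 7] / [3, 8, 9] / [4] / [5]
Final shape: (4, 3, 1, 1).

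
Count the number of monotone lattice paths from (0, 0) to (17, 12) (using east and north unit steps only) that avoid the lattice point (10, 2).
Number of paths = 50612367

Total paths from (0, 0) to (17, 12): C(29, 17) = 51895935. Paths through (10, 2): (paths (0, 0) → (10, 2)) × (paths (10, 2) → (17, 12)) = C(12, 10) · C(17, 7) = 66 · 19448 = 1283568. Avoidance count = 51895935 − 1283568 = 50612367.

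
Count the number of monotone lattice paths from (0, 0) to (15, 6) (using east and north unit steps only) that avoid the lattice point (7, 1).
Number of paths = 43968

Total paths from (0, 0) to (15, 6): C(21, 15) = 54264. Paths through (7, 1): (paths (0, 0) → (7, 1)) × (paths (7, 1) → (15, 6)) = C(8, 7) · C(13, 8) = 8 · 1287 = 10296. Avoidance count = 54264 − 10296 = 43968.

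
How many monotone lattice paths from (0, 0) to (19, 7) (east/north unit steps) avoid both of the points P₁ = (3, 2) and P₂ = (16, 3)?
Number of paths = 425295

Inclusion–exclusion. Total paths: C(26, 19) = 657800. Through P₁: C(5, 3)·C(21, 16) = 203490. Through P₂: C(19, 16)·C(7, 3) = 33915. Since P₁ is strictly southwest of P₂, a monotone path through both must visit P₁ then P₂; paths through both = C(5, 3)·C(14, 13)·C(7, 3) = 4900. Avoid both = 657800 − 203490 − 33915 + 4900 = 425295.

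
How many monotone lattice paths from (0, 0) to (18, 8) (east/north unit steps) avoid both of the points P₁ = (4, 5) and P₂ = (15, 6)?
Number of paths = 949075

Inclusion–exclusion. Total paths: C(26, 18) = 1562275. Through P₁: C(9, 4)·C(17, 14) = 85680. Through P₂: C(21, 15)·C(5, 3) = 542640. Since P₁ is strictly southwest of P₂, a monotone path through both must visit P₁ then P₂; paths through both = C(9, 4)·C(12, 11)·C(5, 3) = 15120. Avoid both = 1562275 − 85680 − 542640 + 15120 = 949075.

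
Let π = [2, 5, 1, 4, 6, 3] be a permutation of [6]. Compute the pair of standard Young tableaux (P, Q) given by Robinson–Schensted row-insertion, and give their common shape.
P = [1, 3, 6] / [2, 4] / [5];  Q = [1, 2, 5] / [3, 4] / [6];  common shape = (3, 2, 1)

Row-insert the values π_1, π_2, … into P one at a time, bumping the leftmost entry strictly greater than the inserted value down to the next row. The recording tableau Q records, in position (i, j), the step at which that cell was added to P.
  Insert 2 (step 1): P = [2];  Q = [1]
  Insert 5 (step 2): P = [2, 5];  Q = [1, 2]
  Insert 1 (step 3): P = [1, 5] / [2];  Q = [1, 2] / [3]
  Insert 4 (step 4): P = [1, 4] / [2, 5];  Q = [1, 2] / [3, 4]
  Insert 6 (step 5): P = [1, 4, 6] / [2, 5];  Q = [1, 2, 5] / [3, 4]
  Insert 3 (step 6): P = [1, 3, 6] / [2, 4] / [5];  Q = [1, 2, 5] / [3, 4] / [6]
Final shape: (3, 2, 1).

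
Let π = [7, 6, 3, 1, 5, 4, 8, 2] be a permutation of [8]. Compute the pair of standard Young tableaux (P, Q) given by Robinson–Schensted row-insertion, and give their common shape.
P = [1, 2, 8] / [3, 4] / [5] / [6] / [7];  Q = [1, 5, 7] / [2, 6] / [3] / [4] / [8];  common shape = (3, 2, 1, 1, 1)

Row-insert the values π_1, π_2, … into P one at a time, bumping the leftmost entry strictly greater than the inserted value down to the next row. The recording tableau Q records, in position (i, j), the step at which that cell was added to P.
  Insert 7 (step 1): P = [7];  Q = [1]
  Insert 6 (step 2): P = [6] / [7];  Q = [1] / [2]
  Insert 3 (step 3): P = [3] / [6] / [7];  Q = [1] / [2] / [3]
  Insert 1 (step 4): P = [1] / [3] / [6] / [7];  Q = [1] / [2] / [3] / [4]
  Insert 5 (step 5): P = [1, 5] / [3] / [6] / [7];  Q = [1, 5] / [2] / [3] / [4]
  Insert 4 (step 6): P = [1, 4] / [3, 5] / [6] / [7];  Q = [1, 5] / [2, 6] / [3] / [4]
  Insert 8 (step 7): P = [1, 4, 8] / [3, 5] / [6] / [7];  Q = [1, 5, 7] / [2, 6] / [3] / [4]
  Insert 2 (step 8): P = [1, 2, 8] / [3, 4] / [5] / [6] / [7];  Q = [1, 5, 7] / [2, 6] / [3] / [4] / [8]
Final shape: (3, 2, 1, 1, 1).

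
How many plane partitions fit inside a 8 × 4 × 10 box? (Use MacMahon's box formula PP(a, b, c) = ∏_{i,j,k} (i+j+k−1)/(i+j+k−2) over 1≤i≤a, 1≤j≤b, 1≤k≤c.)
PP(8, 4, 10) = 1268665346776464

Evaluate the triple product over i = 1..8, j = 1..4, k = 1..10. The factors are (2/1) · (3/2) · (4/3) · (5/4) · (6/5) · (7/6) · (8/7) · (9/8) · … (320 factors total). The numerators and denominators telescope so the product is an integer; carrying out the multiplication exactly gives PP(8, 4, 10) = 1268665346776464.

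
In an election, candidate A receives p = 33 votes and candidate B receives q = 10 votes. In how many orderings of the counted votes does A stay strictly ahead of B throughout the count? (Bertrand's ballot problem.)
Strict-lead orderings = 1025551163

Total orderings of the 43 votes with 33 for A: C(43, 33) = 1917334783. By the Bertrand ballot formula (Cycle Lemma / reflection principle), the number of orderings in which A is strictly ahead of B throughout is (p − q)/(p + q) · C(p + q, p) = (33 − 10)/(33 + 10) · 1917334783 = 1025551163.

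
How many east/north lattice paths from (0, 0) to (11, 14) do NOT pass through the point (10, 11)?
Number of paths = 3046536

Total paths from (0, 0) to (11, 14): C(25, 11) = 4457400. Paths through (10, 11): (paths (0, 0) → (10, 11)) × (paths (10, 11) → (11, 14)) = C(21, 10) · C(4, 1) = 352716 · 4 = 1410864. Avoidance count = 4457400 − 1410864 = 3046536.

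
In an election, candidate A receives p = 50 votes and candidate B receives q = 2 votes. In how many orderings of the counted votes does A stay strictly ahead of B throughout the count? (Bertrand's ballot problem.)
Strict-lead orderings = 1224

Total orderings of the 52 votes with 50 for A: C(52, 50) = 1326. By the Bertrand ballot formula (Cycle Lemma / reflection principle), the number of orderings in which A is strictly ahead of B throughout is (p − q)/(p + q) · C(p + q, p) = (50 − 2)/(50 + 2) · 1326 = 1224.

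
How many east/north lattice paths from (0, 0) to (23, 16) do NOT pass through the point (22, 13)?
Number of paths = 31805909790

Total paths from (0, 0) to (23, 16): C(39, 23) = 37711260990. Paths through (22, 13): (paths (0, 0) → (22, 13)) × (paths (22, 13) → (23, 16)) = C(35, 22) · C(4, 1) = 1476337800 · 4 = 5905351200. Avoidance count = 37711260990 − 5905351200 = 31805909790.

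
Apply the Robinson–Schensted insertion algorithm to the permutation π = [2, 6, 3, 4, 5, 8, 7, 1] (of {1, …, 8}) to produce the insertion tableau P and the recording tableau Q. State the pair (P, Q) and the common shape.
P = [1, 3, 4, 5, 7] / [2, 8] / [6];  Q = [1, 2, 4, 5, 6] / [3, 7] / [8];  common shape = (5, 2, 1)

Row-insert the values π_1, π_2, … into P one at a time, bumping the leftmost entry strictly greater than the inserted value down to the next row. The recording tableau Q records, in position (i, j), the step at which that cell was added to P.
  Insert 2 (step 1): P = [2];  Q = [1]
  Insert 6 (step 2): P = [2, 6];  Q = [1, 2]
  Insert 3 (step 3): P = [2, 3] / [6];  Q = [1, 2] / [3]
  Insert 4 (step 4): P = [2, 3, 4] / [6];  Q = [1, 2, 4] / [3]
  Insert 5 (step 5): P = [2, 3, 4, 5] / [6];  Q = [1, 2, 4, 5] / [3]
  Insert 8 (step 6): P = [2, 3, 4, 5, 8] / [6];  Q = [1, 2, 4, 5, 6] / [3]
  Insert 7 (step 7): P = [2, 3, 4, 5, 7] / [6, 8];  Q = [1, 2, 4, 5, 6] / [3, 7]
  Insert 1 (step 8): P = [1, 3, 4, 5, 7] / [2, 8] / [6];  Q = [1, 2, 4, 5, 6] / [3, 7] / [8]
Final shape: (5, 2, 1).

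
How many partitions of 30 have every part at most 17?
p(30, parts ≤ 17) = 5332

Use the recurrence p(n, m) = p(n, m−1) + p(n−m, m): either the largest part is < m (count p(n, m−1)) or the largest part is exactly m (remove one copy of m, count p(n−m, m)). With p(0, ·) = 1 this gives p(30, parts ≤ 17) = 5332. (By conjugating Young diagrams, this also counts partitions of 30 into at most 17 parts.)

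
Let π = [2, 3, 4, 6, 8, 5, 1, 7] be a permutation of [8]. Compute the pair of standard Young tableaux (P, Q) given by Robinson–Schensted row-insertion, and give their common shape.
P = [1, 3, 4, 5, 7] / [2, 8] / [6];  Q = [1, 2, 3, 4, 5] / [6, 8] / [7];  common shape = (5, 2, 1)

Row-insert the values π_1, π_2, … into P one at a time, bumping the leftmost entry strictly greater than the inserted value down to the next row. The recording tableau Q records, in position (i, j), the step at which that cell was added to P.
  Insert 2 (step 1): P = [2];  Q = [1]
  Insert 3 (step 2): P = [2, 3];  Q = [1, 2]
  Insert 4 (step 3): P = [2, 3, 4];  Q = [1, 2, 3]
  Insert 6 (step 4): P = [2, 3, 4, 6];  Q = [1, 2, 3, 4]
  Insert 8 (step 5): P = [2, 3, 4, 6, 8];  Q = [1, 2, 3, 4, 5]
  Insert 5 (step 6): P = [2, 3, 4, 5, 8] / [6];  Q = [1, 2, 3, 4, 5] / [6]
  Insert 1 (step 7): P = [1, 3, 4, 5, 8] / [2] / [6];  Q = [1, 2, 3, 4, 5] / [6] / [7]
  Insert 7 (step 8): P = [1, 3, 4, 5, 7] / [2, 8] / [6];  Q = [1, 2, 3, 4, 5] / [6, 8] / [7]
Final shape: (5, 2, 1).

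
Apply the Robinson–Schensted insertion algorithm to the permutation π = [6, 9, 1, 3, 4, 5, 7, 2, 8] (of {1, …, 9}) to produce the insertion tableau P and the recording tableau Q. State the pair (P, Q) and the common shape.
P = [1, 2, 4, 5, 7, 8] / [3, 9] / [6];  Q = [1, 2, 5, 6, 7, 9] / [3, 4] / [8];  common shape = (6, 2, 1)

Row-insert the values π_1, π_2, … into P one at a time, bumping the leftmost entry strictly greater than the inserted value down to the next row. The recording tableau Q records, in position (i, j), the step at which that cell was added to P.
  Insert 6 (step 1): P = [6];  Q = [1]
  Insert 9 (step 2): P = [6, 9];  Q = [1, 2]
  Insert 1 (step 3): P = [1, 9] / [6];  Q = [1, 2] / [3]
  Insert 3 (step 4): P = [1, 3] / [6, 9];  Q = [1, 2] / [3, 4]
  Insert 4 (step 5): P = [1, 3, 4] / [6, 9];  Q = [1, 2, 5] / [3, 4]
  Insert 5 (step 6): P = [1, 3, 4, 5] / [6, 9];  Q = [1, 2, 5, 6] / [3, 4]
  Insert 7 (step 7): P = [1, 3, 4, 5, 7] / [6, 9];  Q = [1, 2, 5, 6, 7] / [3, 4]
  Insert 2 (step 8): P = [1, 2, 4, 5, 7] / [3, 9] / [6];  Q = [1, 2, 5, 6, 7] / [3, 4] / [8]
  Insert 8 (step 9): P = [1, 2, 4, 5, 7, 8] / [3, 9] / [6];  Q = [1, 2, 5, 6, 7, 9] / [3, 4] / [8]
Final shape: (6, 2, 1).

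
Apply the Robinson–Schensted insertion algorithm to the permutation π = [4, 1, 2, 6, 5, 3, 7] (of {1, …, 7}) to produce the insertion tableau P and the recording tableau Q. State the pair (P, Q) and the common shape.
P = [1, 2, 3, 7] / [4, 5] / [6];  Q = [1, 3, 4, 7] / [2, 5] / [6];  common shape = (4, 2, 1)

Row-insert the values π_1, π_2, … into P one at a time, bumping the leftmost entry strictly greater than the inserted value down to the next row. The recording tableau Q records, in position (i, j), the step at which that cell was added to P.
  Insert 4 (step 1): P = [4];  Q = [1]
  Insert 1 (step 2): P = [1] / [4];  Q = [1] / [2]
  Insert 2 (step 3): P = [1, 2] / [4];  Q = [1, 3] / [2]
  Insert 6 (step 4): P = [1, 2, 6] / [4];  Q = [1, 3, 4] / [2]
  Insert 5 (step 5): P = [1, 2, 5] / [4, 6];  Q = [1, 3, 4] / [2, 5]
  Insert 3 (step 6): P = [1, 2, 3] / [4, 5] / [6];  Q = [1, 3, 4] / [2, 5] / [6]
  Insert 7 (step 7): P = [1, 2, 3, 7] / [4, 5] / [6];  Q = [1, 3, 4, 7] / [2, 5] / [6]
Final shape: (4, 2, 1).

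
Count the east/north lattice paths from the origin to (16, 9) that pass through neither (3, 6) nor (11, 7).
Number of paths = 1343507

Inclusion–exclusion. Total paths: C(25, 16) = 2042975. Through P₁: C(9, 3)·C(16, 13) = 47040. Through P₂: C(18, 11)·C(7, 5) = 668304. Since P₁ is strictly southwest of P₂, a monotone path through both must visit P₁ then P₂; paths through both = C(9, 3)·C(9, 8)·C(7, 5) = 15876. Avoid both = 2042975 − 47040 − 668304 + 15876 = 1343507.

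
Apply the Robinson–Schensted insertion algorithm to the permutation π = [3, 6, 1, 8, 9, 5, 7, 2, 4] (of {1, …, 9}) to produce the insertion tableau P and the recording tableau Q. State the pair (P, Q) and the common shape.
P = [1, 2, 4, 9] / [3, 5, 7] / [6, 8];  Q = [1, 2, 4, 5] / [3, 6, 7] / [8, 9];  common shape = (4, 3, 2)

Row-insert the values π_1, π_2, … into P one at a time, bumping the leftmost entry strictly greater than the inserted value down to the next row. The recording tableau Q records, in position (i, j), the step at which that cell was added to P.
  Insert 3 (step 1): P = [3];  Q = [1]
  Insert 6 (step 2): P = [3, 6];  Q = [1, 2]
  Insert 1 (step 3): P = [1, 6] / [3];  Q = [1, 2] / [3]
  Insert 8 (step 4): P = [1, 6, 8] / [3];  Q = [1, 2, 4] / [3]
  Insert 9 (step 5): P = [1, 6, 8, 9] / [3];  Q = [1, 2, 4, 5] / [3]
  Insert 5 (step 6): P = [1, 5, 8, 9] / [3, 6];  Q = [1, 2, 4, 5] / [3, 6]
  Insert 7 (step 7): P = [1, 5, 7, 9] / [3, 6, 8];  Q = [1, 2, 4, 5] / [3, 6, 7]
  Insert 2 (step 8): P = [1, 2, 7, 9] / [3, 5, 8] / [6];  Q = [1, 2, 4, 5] / [3, 6, 7] / [8]
  Insert 4 (step 9): P = [1, 2, 4, 9] / [3, 5, 7] / [6, 8];  Q = [1, 2, 4, 5] / [3, 6, 7] / [8, 9]
Final shape: (4, 3, 2).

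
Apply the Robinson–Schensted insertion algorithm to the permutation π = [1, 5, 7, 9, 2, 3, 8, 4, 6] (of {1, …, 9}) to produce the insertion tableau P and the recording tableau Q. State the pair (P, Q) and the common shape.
P = [1, 2, 3, 4, 6] / [5, 7, 8] / [9];  Q = [1, 2, 3, 4, 9] / [5, 6, 7] / [8];  common shape = (5, 3, 1)

Row-insert the values π_1, π_2, … into P one at a time, bumping the leftmost entry strictly greater than the inserted value down to the next row. The recording tableau Q records, in position (i, j), the step at which that cell was added to P.
  Insert 1 (step 1): P = [1];  Q = [1]
  Insert 5 (step 2): P = [1, 5];  Q = [1, 2]
  Insert 7 (step 3): P = [1, 5, 7];  Q = [1, 2, 3]
  Insert 9 (step 4): P = [1, 5, 7, 9];  Q = [1, 2, 3, 4]
  Insert 2 (step 5): P = [1, 2, 7, 9] / [5];  Q = [1, 2, 3, 4] / [5]
  Insert 3 (step 6): P = [1, 2, 3, 9] / [5, 7];  Q = [1, 2, 3, 4] / [5, 6]
  Insert 8 (step 7): P = [1, 2, 3, 8] / [5, 7, 9];  Q = [1, 2, 3, 4] / [5, 6, 7]
  Insert 4 (step 8): P = [1, 2, 3, 4] / [5, 7, 8] / [9];  Q = [1, 2, 3, 4] / [5, 6, 7] / [8]
  Insert 6 (step 9): P = [1, 2, 3, 4, 6] / [5, 7, 8] / [9];  Q = [1, 2, 3, 4, 9] / [5, 6, 7] / [8]
Final shape: (5, 3, 1).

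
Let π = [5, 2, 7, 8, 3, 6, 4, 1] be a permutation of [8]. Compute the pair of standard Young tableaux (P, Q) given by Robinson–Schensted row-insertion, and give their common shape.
P = [1, 3, 4] / [2, 6, 8] / [5] / [7];  Q = [1, 3, 4] / [2, 5, 6] / [7] / [8];  common shape = (3, 3, 1, 1)

Row-insert the values π_1, π_2, … into P one at a time, bumping the leftmost entry strictly greater than the inserted value down to the next row. The recording tableau Q records, in position (i, j), the step at which that cell was added to P.
  Insert 5 (step 1): P = [5];  Q = [1]
  Insert 2 (step 2): P = [2] / [5];  Q = [1] / [2]
  Insert 7 (step 3): P = [2, 7] / [5];  Q = [1, 3] / [2]
  Insert 8 (step 4): P = [2, 7, 8] / [5];  Q = [1, 3, 4] / [2]
  Insert 3 (step 5): P = [2, 3, 8] / [5, 7];  Q = [1, 3, 4] / [2, 5]
  Insert 6 (step 6): P = [2, 3, 6] / [5, 7, 8];  Q = [1, 3, 4] / [2, 5, 6]
  Insert 4 (step 7): P = [2, 3, 4] / [5, 6, 8] / [7];  Q = [1, 3, 4] / [2, 5, 6] / [7]
  Insert 1 (step 8): P = [1, 3, 4] / [2, 6, 8] / [5] / [7];  Q = [1, 3, 4] / [2, 5, 6] / [7] / [8]
Final shape: (3, 3, 1, 1).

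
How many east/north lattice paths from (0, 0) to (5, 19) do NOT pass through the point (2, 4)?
Number of paths = 30264

Total paths from (0, 0) to (5, 19): C(24, 5) = 42504. Paths through (2, 4): (paths (0, 0) → (2, 4)) × (paths (2, 4) → (5, 19)) = C(6, 2) · C(18, 3) = 15 · 816 = 12240. Avoidance count = 42504 − 12240 = 30264.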